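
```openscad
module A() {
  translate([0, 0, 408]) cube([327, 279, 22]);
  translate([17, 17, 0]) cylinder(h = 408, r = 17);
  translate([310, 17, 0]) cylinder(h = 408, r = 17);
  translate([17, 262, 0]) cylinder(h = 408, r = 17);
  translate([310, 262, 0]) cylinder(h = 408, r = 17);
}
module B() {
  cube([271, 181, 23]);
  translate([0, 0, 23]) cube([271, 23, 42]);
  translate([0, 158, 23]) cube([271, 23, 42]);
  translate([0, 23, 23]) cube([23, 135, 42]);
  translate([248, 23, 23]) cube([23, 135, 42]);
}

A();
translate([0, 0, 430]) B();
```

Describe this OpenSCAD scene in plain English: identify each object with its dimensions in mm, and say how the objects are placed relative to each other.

A is a four-legged stool. The seat is a 327×279×22 mm slab whose top surface is at z = 430 mm; four round legs, each 34 mm in diameter, run from the floor (z = 0) to the underside of the seat, each leg's axis is inset half a diameter from the nearest pair of seat edges (so the leg's bounding box is flush with the corner).

B is an open storage box with external size 271×181×65 mm and wall thickness 23 mm (the base is also 23 mm thick). The base covers the whole footprint; the four walls stand on the base, with the y-facing walls full-width and the x-facing walls fitting between their inner faces.

The open box is on top of the stool.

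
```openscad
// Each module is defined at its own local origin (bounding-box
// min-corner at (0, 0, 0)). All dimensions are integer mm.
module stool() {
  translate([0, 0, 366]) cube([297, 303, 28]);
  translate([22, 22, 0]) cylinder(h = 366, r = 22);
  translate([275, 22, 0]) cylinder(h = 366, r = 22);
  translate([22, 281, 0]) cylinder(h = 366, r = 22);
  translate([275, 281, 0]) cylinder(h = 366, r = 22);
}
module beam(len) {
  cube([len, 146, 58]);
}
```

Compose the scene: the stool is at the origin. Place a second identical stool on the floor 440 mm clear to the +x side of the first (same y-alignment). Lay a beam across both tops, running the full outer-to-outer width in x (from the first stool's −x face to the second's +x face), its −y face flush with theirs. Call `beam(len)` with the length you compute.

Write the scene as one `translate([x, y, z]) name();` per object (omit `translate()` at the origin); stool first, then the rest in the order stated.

stool();
translate([737, 0, 0]) stool();
translate([0, 0, 394]) beam(1034);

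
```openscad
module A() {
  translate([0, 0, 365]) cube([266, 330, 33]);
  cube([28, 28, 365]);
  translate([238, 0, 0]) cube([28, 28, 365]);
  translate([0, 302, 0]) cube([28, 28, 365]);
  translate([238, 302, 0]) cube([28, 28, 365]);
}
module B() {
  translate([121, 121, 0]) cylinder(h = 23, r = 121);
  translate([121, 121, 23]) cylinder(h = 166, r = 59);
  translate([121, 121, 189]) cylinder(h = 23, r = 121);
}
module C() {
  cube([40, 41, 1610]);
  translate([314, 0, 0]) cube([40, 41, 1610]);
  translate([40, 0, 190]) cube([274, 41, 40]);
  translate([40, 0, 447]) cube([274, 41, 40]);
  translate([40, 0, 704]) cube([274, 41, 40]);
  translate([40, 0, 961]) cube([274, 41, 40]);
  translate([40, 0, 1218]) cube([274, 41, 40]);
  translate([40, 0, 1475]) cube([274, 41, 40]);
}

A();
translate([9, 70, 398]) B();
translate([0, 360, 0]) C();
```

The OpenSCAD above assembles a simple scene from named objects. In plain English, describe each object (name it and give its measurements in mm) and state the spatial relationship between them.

A is a four-legged stool. The seat is 266×330 mm, 33 mm thick, top at z = 398 mm. It stands on four square legs, each 28×28 mm in cross-section, from z = 0 to the seat underside, each flush with a corner of the seat.

B is a spool: two coaxial disc flanges of radius 121 mm and thickness 23 mm, joined by a core cylinder of radius 59 mm and height 166 mm. The lower flange rests on z = 0 and the three cylinders share a vertical axis.

C is a straight ladder. Two 40×41 mm vertical rails, 1610 mm tall, stand 354 mm apart (outside-to-outside) with their front faces coplanar on the −y side. 6 rungs, each 41 mm deep and 40 mm tall, span between the inner faces of the rails, front faces flush with the rails. The lowest rung's underside is at z = 190 mm and rungs are spaced 257 mm apart (underside to underside).

The spool is on top of the stool. The ladder is on the floor beside the stool on its +y side.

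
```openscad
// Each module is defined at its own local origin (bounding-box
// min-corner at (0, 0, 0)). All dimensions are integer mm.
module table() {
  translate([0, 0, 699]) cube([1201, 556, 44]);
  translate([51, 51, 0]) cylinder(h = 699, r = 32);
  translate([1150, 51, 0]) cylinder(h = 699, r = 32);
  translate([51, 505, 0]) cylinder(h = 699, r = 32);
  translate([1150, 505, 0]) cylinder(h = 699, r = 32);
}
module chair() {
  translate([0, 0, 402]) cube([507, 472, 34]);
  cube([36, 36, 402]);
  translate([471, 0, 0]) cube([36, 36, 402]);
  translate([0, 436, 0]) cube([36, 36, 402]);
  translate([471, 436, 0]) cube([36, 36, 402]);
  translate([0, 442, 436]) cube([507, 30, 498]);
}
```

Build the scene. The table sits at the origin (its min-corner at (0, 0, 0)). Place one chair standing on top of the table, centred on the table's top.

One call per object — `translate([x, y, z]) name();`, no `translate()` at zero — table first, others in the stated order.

table();
translate([347, 42, 743]) chair();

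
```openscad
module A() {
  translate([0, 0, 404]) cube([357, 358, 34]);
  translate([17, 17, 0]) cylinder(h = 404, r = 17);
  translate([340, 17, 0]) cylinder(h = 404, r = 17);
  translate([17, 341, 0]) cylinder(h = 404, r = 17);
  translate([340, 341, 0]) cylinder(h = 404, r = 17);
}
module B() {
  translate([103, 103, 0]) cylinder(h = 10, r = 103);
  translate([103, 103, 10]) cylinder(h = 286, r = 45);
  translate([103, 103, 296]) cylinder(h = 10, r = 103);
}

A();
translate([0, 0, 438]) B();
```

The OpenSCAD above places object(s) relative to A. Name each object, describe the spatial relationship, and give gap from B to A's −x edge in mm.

A is a stool. B is a spool. The spool is on top of the stool. The gap from the spool to the stool's −x edge is 0 mm.

The spool's min-x is at 0; the stool's min-x is 0; gap = 0 mm.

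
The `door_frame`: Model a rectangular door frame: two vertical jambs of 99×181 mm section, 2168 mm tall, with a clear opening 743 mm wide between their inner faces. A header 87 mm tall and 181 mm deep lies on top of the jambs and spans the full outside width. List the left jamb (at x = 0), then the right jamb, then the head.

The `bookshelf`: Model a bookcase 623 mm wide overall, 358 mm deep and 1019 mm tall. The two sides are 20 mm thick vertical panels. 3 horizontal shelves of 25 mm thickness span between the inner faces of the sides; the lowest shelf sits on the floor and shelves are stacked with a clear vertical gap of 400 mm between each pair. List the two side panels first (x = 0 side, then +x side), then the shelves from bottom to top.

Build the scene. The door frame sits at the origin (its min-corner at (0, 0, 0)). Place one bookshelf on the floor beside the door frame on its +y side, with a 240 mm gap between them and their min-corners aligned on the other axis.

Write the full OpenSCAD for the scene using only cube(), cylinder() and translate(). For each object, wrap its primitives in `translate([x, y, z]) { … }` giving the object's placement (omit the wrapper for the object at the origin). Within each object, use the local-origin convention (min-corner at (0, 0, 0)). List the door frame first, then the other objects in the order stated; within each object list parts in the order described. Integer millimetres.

cube([99, 181, 2168]);
translate([842, 0, 0]) cube([99, 181, 2168]);
translate([0, 0, 2168]) cube([941, 181, 87]);
translate([0, 421, 0]) {
  cube([20, 358, 1019]);
  translate([603, 0, 0]) cube([20, 358, 1019]);
  translate([20, 0, 0]) cube([583, 358, 25]);
  translate([20, 0, 425]) cube([583, 358, 25]);
  translate([20, 0, 850]) cube([583, 358, 25]);
}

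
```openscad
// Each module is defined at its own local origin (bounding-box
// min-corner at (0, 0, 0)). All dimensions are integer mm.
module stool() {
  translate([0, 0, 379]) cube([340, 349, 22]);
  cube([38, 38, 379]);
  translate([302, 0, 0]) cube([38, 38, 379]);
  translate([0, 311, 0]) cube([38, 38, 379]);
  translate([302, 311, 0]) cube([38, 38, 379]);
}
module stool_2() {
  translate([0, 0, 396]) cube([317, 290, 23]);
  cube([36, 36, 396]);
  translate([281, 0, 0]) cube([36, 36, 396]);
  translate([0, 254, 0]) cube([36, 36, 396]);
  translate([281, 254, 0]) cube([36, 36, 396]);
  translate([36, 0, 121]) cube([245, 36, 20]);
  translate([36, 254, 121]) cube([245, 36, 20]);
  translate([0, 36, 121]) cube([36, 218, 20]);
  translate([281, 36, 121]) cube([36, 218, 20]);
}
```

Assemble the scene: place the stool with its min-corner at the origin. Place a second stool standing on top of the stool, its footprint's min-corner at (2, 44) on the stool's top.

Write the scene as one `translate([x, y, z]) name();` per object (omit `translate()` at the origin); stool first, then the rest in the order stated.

stool();
translate([2, 44, 401]) stool_2();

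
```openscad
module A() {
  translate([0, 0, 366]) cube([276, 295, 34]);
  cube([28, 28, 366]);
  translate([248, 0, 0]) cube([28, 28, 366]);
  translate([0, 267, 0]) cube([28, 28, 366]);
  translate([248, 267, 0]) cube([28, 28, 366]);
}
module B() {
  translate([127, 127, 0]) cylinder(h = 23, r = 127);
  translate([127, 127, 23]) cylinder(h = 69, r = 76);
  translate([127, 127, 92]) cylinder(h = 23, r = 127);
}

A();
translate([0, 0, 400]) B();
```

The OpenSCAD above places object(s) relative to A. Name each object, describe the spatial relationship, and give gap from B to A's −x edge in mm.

The spool's min-x is at 0; the stool's min-x is 0; gap = 0 mm.

A is a stool. B is a spool. The spool is on top of the stool. The gap from the spool to the stool's −x edge is 0 mm.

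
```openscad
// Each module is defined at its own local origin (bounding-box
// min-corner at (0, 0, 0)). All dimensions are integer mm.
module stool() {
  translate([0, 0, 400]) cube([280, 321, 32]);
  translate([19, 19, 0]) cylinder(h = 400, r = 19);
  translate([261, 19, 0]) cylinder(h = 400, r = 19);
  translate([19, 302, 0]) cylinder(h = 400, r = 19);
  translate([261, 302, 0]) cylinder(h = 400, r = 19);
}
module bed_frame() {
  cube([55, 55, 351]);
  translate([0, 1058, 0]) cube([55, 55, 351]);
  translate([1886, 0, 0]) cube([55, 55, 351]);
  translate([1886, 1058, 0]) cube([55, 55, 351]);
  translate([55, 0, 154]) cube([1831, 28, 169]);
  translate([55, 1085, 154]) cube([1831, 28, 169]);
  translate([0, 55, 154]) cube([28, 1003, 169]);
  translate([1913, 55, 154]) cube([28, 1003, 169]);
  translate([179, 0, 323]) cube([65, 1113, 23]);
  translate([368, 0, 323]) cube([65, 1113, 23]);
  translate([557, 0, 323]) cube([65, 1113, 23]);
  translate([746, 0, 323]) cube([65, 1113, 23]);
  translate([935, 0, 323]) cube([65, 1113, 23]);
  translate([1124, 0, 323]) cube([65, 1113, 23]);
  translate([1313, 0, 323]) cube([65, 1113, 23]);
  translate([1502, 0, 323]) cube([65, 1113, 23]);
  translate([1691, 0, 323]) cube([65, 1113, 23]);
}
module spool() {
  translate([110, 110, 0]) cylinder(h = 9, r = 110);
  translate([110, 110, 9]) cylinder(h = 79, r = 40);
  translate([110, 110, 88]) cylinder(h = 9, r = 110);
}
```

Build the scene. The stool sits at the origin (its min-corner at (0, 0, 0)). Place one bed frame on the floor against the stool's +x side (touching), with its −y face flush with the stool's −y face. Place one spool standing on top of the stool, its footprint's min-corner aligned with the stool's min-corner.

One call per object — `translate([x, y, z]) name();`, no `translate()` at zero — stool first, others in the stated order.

stool();
translate([280, 0, 0]) bed_frame();
translate([0, 0, 432]) spool();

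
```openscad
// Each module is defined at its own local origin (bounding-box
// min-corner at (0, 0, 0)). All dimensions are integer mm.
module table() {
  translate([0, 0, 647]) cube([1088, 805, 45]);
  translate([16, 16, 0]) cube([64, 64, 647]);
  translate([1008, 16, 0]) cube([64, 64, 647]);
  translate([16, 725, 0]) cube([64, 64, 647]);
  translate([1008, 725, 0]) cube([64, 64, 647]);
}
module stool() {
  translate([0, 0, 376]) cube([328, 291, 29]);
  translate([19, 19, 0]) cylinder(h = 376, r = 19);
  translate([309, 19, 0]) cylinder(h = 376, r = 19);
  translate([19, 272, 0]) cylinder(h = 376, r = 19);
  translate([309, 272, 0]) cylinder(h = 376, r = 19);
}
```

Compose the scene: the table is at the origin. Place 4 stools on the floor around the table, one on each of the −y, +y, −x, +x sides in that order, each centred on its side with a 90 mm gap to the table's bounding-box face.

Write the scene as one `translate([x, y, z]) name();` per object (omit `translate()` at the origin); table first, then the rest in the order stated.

table();
translate([380, -381, 0]) stool();
translate([380, 895, 0]) stool();
translate([-418, 257, 0]) stool();
translate([1178, 257, 0]) stool();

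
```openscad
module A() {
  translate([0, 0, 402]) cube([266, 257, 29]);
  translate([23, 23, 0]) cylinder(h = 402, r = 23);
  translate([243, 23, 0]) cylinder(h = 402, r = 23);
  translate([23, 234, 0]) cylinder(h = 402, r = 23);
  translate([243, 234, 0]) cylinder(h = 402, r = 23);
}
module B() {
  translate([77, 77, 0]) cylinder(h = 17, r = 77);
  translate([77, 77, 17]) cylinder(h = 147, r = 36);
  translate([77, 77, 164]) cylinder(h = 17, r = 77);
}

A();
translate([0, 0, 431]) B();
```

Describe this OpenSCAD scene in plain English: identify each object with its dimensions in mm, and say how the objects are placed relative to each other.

A is a four-legged stool. The seat is 266×257 mm, 29 mm thick, top at z = 431 mm. It stands on four round legs, each 46 mm in diameter, from z = 0 to the seat underside, each leg's axis is inset half a diameter from the nearest pair of seat edges (so the leg's bounding box is flush with the corner).

B is a spool: two coaxial disc flanges of radius 77 mm and thickness 17 mm, joined by a core cylinder of radius 36 mm and height 147 mm. The lower flange rests on z = 0 and the three cylinders share a vertical axis.

The spool is on top of the stool.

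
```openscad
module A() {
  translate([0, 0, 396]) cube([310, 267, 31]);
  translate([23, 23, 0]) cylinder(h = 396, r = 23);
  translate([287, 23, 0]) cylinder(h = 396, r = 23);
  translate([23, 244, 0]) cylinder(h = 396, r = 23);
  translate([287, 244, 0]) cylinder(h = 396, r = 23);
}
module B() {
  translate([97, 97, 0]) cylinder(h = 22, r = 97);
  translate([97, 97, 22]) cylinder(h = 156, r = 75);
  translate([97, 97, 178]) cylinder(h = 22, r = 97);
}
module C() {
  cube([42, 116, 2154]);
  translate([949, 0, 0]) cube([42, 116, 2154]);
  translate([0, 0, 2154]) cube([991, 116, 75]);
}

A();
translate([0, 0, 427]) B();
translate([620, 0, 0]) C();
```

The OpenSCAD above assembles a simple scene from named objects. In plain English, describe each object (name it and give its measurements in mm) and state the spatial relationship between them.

A is a four-legged stool. The seat is a 310×267×31 mm slab whose top surface is at z = 427 mm; four round legs, each 46 mm in diameter, run from the floor (z = 0) to the underside of the seat, each leg's axis is inset half a diameter from the nearest pair of seat edges (so the leg's bounding box is flush with the corner).

B is a spool: two coaxial disc flanges of radius 97 mm and thickness 22 mm, joined by a core cylinder of radius 75 mm and height 156 mm. The lower flange rests on z = 0 and the three cylinders share a vertical axis.

C is a door frame. The clear opening is 907 mm wide and 2154 mm high. Two 42 mm wide jambs, 116 mm deep, stand either side of the opening from the floor to the top of the opening. A 75 mm thick head sits across the top of both jambs, spanning the full outside width of the frame.

The spool is on top of the stool. The door frame is on the floor beside the stool on its +x side.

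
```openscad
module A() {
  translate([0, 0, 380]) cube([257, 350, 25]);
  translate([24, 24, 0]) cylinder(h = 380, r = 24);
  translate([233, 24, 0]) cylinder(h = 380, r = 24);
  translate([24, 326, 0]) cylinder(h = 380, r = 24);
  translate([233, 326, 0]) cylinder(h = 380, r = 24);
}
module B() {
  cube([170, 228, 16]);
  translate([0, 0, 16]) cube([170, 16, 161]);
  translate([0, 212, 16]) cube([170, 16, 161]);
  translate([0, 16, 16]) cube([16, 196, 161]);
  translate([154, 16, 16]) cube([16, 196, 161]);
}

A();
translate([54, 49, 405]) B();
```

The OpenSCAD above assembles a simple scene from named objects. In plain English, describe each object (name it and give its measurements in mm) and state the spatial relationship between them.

A is a simple wooden stool: a rectangular seat 257 mm (x) by 350 mm (y), 25 mm thick, top face at z = 405 mm, on four round legs, each 48 mm in diameter. The legs rest on z = 0, each leg's axis is inset half a diameter from the nearest pair of seat edges (so the leg's bounding box is flush with the corner).

B is an open storage box with external size 170×228×177 mm and wall thickness 16 mm (the base is also 16 mm thick). The base covers the whole footprint; the four walls stand on the base, with the y-facing walls full-width and the x-facing walls fitting between their inner faces.

The open box is on top of the stool.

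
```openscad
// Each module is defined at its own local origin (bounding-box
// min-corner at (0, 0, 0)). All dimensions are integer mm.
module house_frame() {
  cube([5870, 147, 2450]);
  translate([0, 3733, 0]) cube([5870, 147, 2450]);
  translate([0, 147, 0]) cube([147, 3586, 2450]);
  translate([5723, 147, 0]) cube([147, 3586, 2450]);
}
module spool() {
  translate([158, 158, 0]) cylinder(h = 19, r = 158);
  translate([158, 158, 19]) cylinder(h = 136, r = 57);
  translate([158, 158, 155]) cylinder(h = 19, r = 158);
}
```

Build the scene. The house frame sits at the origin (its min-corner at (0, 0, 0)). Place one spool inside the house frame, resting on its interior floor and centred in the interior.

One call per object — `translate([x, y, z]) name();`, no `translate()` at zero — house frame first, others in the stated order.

house_frame();
translate([2777, 1782, 0]) spool();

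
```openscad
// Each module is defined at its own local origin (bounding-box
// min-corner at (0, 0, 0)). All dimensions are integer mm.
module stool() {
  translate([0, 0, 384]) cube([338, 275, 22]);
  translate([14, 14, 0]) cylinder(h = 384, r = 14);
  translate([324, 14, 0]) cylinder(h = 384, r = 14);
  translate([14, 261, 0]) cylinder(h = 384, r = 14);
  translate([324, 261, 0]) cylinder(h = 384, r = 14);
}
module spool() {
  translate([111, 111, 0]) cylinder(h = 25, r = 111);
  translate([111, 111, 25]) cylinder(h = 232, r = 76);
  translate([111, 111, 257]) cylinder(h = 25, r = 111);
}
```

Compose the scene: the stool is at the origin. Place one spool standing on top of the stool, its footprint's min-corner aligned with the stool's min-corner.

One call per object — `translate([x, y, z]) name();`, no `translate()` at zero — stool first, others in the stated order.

stool();
translate([0, 0, 406]) spool();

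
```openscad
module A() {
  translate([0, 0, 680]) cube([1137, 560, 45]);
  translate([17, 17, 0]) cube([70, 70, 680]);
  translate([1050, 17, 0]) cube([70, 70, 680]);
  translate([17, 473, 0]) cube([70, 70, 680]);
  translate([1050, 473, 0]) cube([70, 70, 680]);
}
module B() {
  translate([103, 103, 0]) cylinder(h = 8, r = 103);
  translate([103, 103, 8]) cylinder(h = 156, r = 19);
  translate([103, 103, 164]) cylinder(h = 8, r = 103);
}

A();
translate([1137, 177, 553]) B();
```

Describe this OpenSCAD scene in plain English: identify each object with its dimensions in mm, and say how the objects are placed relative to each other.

A is a table: top 1137 mm (x) × 560 mm (y), 45 mm thick, upper face at z = 725 mm, on four 70×70 mm square legs, each inset 17 mm from the nearest pair of top edges, running from z = 0 to the bottom of the top.

B is a spool: two coaxial disc flanges of radius 103 mm and thickness 8 mm, joined by a core cylinder of radius 19 mm and height 156 mm. The lower flange rests on z = 0 and the three cylinders share a vertical axis.

The spool is beside the table with their tops flush at z = 725.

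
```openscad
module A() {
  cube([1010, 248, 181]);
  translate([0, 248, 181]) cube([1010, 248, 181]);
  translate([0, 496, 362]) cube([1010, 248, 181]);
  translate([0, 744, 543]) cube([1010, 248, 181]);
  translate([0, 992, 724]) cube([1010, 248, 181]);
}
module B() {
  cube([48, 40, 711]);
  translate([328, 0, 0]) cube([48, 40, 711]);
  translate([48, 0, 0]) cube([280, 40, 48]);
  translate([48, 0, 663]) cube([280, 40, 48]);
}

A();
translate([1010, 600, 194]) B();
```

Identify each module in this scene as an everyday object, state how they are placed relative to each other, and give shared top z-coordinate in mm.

A is a staircase. B is a picture frame. The picture frame is beside the staircase with their tops flush at z = 905. The shared top z-coordinate is 905 mm.

Both tops at z = 905 mm.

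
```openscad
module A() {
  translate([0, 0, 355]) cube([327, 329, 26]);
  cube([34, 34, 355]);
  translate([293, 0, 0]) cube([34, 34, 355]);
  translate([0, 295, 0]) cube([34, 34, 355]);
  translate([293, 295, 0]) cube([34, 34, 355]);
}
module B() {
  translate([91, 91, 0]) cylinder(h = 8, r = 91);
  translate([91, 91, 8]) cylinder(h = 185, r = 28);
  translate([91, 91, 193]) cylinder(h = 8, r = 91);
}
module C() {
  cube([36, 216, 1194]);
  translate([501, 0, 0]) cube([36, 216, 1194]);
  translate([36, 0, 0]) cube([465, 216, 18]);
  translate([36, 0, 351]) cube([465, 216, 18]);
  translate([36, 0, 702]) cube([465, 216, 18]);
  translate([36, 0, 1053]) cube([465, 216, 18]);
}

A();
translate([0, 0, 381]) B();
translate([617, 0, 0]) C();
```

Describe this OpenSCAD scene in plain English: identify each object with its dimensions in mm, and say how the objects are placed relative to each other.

A is a simple wooden stool: a rectangular seat 327 mm (x) by 329 mm (y), 26 mm thick, top face at z = 381 mm, on four square legs, each 34×34 mm in cross-section. The legs rest on z = 0, each flush with a corner of the seat.

B is a spool: two coaxial disc flanges of radius 91 mm and thickness 8 mm, joined by a core cylinder of radius 28 mm and height 185 mm. The lower flange rests on z = 0 and the three cylinders share a vertical axis.

C is an open bookshelf. Two side panels, each 36 mm thick, 216 mm deep and 1194 mm tall, stand 537 mm apart (outside-to-outside). Between them sit 4 shelves, each 18 mm thick and 216 mm deep, spanning the full gap between the sides. The bottom shelf rests on the floor (its underside at z = 0) and the clear gap between one shelf's top and the next shelf's underside is 333 mm.

The spool is on top of the stool. The bookshelf is on the floor beside the stool on its +x side.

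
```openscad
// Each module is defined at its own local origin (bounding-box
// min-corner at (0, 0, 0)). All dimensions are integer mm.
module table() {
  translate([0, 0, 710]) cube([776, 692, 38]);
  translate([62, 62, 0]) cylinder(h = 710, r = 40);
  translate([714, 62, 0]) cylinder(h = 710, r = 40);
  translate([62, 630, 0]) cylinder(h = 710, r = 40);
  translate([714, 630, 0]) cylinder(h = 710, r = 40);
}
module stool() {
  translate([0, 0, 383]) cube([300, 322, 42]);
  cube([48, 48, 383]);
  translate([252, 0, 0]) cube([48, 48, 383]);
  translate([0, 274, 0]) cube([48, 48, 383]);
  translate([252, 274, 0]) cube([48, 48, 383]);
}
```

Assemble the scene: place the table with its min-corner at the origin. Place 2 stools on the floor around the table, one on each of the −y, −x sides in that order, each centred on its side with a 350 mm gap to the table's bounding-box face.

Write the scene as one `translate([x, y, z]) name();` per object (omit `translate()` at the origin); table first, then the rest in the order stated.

table();
translate([238, -672, 0]) stool();
translate([-650, 185, 0]) stool();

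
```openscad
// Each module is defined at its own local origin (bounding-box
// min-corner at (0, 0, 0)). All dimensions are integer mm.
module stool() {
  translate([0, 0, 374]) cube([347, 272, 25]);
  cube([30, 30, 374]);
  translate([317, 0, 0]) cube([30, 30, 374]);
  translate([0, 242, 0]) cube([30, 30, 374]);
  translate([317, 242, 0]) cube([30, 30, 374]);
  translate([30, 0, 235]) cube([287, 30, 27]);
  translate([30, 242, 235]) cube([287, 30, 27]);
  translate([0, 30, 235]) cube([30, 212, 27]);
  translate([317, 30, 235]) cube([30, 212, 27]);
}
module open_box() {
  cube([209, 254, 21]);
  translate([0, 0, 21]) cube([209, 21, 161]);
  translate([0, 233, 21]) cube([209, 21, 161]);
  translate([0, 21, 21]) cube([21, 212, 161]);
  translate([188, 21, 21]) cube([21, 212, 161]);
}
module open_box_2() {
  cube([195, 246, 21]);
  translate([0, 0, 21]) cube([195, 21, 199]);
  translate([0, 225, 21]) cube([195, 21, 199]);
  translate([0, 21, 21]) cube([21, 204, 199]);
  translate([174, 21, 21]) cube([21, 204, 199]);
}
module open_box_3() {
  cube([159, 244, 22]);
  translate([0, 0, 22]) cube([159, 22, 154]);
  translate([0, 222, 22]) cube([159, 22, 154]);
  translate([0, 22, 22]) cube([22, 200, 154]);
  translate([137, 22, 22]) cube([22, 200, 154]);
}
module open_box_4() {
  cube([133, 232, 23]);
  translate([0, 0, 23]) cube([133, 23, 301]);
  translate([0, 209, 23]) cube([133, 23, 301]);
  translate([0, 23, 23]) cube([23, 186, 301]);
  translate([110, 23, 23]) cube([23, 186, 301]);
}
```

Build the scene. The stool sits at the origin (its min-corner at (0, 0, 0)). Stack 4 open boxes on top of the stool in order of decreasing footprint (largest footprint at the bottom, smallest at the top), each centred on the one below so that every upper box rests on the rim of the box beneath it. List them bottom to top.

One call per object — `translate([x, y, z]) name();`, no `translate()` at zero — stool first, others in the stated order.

stool();
translate([69, 9, 399]) open_box();
translate([76, 13, 581]) open_box_2();
translate([94, 14, 801]) open_box_3();
translate([107, 20, 977]) open_box_4();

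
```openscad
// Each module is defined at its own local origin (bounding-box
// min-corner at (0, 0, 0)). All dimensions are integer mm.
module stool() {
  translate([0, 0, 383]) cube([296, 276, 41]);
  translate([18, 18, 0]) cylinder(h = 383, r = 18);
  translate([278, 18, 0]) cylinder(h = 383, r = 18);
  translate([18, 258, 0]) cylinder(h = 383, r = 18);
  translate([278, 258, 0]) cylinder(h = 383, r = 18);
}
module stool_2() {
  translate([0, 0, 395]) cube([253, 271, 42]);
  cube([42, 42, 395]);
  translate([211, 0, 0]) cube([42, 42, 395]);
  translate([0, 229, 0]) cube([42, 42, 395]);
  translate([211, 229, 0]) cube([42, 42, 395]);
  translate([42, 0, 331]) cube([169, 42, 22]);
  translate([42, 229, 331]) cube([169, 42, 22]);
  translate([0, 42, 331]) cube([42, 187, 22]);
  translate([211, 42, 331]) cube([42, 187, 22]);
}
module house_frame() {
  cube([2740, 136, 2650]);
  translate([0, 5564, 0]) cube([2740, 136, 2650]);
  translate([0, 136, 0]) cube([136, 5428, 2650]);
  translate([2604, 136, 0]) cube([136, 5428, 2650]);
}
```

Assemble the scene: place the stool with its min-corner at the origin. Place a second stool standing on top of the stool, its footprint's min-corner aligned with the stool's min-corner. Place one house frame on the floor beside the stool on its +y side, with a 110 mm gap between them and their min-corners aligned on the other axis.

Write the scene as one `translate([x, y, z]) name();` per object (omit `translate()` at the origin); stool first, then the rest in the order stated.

stool();
translate([0, 0, 424]) stool_2();
translate([0, 386, 0]) house_frame();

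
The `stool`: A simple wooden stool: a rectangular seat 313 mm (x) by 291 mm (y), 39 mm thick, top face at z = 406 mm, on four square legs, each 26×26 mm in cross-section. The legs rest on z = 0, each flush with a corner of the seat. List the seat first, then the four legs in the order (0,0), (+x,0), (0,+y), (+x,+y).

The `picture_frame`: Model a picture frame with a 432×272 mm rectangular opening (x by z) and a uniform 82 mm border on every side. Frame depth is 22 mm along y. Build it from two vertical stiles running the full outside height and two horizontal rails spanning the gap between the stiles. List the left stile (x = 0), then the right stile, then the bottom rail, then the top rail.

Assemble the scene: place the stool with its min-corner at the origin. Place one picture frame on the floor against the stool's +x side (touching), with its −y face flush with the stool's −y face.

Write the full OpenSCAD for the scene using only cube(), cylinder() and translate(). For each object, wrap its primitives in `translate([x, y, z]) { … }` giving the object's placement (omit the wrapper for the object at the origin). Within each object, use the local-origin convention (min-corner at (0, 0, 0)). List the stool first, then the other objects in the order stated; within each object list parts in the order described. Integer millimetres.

translate([0, 0, 367]) cube([313, 291, 39]);
cube([26, 26, 367]);
translate([287, 0, 0]) cube([26, 26, 367]);
translate([0, 265, 0]) cube([26, 26, 367]);
translate([287, 265, 0]) cube([26, 26, 367]);
translate([313, 0, 0]) {
  cube([82, 22, 436]);
  translate([514, 0, 0]) cube([82, 22, 436]);
  translate([82, 0, 0]) cube([432, 22, 82]);
  translate([82, 0, 354]) cube([432, 22, 82]);
}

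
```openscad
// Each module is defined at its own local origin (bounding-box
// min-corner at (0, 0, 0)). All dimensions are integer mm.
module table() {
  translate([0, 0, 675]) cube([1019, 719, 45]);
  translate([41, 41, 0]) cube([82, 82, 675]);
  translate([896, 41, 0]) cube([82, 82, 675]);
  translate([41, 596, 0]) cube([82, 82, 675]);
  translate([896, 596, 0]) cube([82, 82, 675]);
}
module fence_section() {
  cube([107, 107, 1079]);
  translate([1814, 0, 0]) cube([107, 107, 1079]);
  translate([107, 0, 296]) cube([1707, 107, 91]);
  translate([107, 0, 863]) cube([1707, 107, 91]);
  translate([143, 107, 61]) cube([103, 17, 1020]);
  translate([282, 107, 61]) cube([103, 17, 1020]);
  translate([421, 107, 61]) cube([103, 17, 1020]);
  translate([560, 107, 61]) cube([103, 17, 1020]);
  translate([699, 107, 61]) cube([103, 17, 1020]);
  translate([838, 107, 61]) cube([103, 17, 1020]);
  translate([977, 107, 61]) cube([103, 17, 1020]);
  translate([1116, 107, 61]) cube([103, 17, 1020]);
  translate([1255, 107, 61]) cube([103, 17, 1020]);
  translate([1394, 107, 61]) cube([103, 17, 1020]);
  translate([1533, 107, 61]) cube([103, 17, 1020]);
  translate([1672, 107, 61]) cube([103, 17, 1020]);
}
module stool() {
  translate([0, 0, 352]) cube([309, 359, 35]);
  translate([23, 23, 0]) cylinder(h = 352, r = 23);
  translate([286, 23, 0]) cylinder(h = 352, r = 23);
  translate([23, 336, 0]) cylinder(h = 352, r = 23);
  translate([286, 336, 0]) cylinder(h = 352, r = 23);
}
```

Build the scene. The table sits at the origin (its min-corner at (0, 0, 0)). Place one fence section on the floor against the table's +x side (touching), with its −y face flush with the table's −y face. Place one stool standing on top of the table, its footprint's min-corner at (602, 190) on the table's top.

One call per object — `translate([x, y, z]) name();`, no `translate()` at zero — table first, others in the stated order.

table();
translate([1019, 0, 0]) fence_section();
translate([602, 190, 720]) stool();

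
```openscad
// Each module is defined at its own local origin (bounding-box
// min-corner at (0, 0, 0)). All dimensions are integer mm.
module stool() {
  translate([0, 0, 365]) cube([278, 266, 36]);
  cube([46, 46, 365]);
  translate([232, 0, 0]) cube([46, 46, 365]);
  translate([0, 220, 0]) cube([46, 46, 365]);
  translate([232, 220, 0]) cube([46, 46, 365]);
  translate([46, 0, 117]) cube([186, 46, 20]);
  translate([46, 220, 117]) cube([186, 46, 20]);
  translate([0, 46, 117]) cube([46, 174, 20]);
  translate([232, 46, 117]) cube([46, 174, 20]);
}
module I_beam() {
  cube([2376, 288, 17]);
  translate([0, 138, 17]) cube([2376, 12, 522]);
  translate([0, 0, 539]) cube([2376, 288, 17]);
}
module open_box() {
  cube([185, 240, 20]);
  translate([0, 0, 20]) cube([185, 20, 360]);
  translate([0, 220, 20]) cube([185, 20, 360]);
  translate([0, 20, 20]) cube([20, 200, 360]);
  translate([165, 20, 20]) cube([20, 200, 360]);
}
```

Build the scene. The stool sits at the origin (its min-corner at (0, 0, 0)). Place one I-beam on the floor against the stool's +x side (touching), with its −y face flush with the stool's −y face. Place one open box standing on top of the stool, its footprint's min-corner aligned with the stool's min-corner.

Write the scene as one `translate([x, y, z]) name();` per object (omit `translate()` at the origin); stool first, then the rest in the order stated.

stool();
translate([278, 0, 0]) I_beam();
translate([0, 0, 401]) open_box();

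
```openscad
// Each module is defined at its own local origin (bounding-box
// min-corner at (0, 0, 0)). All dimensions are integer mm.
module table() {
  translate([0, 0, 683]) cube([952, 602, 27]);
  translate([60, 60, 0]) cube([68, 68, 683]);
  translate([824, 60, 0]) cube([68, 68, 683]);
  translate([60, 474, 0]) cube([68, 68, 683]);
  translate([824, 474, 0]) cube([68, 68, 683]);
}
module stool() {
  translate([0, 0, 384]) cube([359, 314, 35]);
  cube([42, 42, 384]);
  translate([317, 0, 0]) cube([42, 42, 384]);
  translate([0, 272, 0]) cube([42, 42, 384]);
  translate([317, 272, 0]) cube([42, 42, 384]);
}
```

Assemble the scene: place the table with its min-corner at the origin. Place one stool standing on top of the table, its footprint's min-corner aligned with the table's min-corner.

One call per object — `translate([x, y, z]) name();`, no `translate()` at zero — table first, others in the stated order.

table();
translate([0, 0, 710]) stool();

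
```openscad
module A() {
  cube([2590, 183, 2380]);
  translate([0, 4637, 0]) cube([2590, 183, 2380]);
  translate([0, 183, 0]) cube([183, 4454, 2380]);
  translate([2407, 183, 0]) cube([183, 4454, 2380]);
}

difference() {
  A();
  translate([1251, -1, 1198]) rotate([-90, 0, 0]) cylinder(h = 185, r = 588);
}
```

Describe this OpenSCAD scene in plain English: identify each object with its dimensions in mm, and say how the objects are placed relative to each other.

A is the wall frame of a small rectangular building: four walls, each 2380 mm tall and 183 mm thick, enclosing a footprint 2590 mm (x) by 4820 mm (y) outside-to-outside, with no floor or roof. The front and back walls (the −y and +y sides) span the full width; the two side walls fit between them.

The house frame has a circular hole of radius 588 mm through its front wall, centred at (x = 1251, z = 1198).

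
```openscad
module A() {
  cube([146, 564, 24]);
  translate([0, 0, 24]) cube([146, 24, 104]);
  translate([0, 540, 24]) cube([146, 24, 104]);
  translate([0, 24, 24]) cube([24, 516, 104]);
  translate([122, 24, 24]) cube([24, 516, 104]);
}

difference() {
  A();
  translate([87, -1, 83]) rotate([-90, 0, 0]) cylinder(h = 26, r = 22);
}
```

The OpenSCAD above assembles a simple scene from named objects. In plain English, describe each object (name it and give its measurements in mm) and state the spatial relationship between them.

A is an open storage box with external size 146×564×128 mm and wall thickness 24 mm (the base is also 24 mm thick). The base covers the whole footprint; the four walls stand on the base, with the y-facing walls full-width and the x-facing walls fitting between their inner faces.

The open box has a circular hole of radius 22 mm through its front wall, centred at (x = 87, z = 83).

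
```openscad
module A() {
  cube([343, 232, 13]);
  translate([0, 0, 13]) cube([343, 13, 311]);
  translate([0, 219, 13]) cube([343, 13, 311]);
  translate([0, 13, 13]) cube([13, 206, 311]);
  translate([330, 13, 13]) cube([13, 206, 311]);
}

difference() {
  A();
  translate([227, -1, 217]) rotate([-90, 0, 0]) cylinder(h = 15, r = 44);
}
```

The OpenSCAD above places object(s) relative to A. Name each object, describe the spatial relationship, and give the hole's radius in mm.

The subtracted cylinder has r = 44 mm.

A is an open box. The open box has a circular hole through its front wall. The hole's radius is 44 mm.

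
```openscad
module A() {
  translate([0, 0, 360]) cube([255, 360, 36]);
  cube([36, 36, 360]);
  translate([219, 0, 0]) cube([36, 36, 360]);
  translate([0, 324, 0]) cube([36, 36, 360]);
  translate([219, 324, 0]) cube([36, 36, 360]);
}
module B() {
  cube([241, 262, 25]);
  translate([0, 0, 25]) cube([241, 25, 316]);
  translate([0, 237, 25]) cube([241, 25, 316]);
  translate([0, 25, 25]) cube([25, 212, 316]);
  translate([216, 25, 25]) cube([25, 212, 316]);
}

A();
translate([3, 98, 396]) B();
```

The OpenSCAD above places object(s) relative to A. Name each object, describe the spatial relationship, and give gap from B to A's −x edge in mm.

The open box's min-x is at 3; the stool's min-x is 0; gap = 3 mm.

A is a stool. B is an open box. The open box is on top of the stool. The gap from the open box to the stool's −x edge is 3 mm.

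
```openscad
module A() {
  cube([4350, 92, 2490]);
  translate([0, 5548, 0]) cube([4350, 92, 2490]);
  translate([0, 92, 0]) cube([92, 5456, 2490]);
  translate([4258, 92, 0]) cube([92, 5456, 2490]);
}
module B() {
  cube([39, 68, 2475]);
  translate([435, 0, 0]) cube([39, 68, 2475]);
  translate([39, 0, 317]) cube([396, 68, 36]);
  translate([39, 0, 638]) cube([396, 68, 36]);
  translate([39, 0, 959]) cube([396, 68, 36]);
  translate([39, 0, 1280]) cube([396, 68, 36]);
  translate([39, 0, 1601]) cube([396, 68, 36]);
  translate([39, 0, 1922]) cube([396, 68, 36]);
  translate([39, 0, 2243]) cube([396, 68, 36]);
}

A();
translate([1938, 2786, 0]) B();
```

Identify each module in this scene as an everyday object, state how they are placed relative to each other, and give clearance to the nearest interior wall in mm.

Clearances: x = 1846, y = 2694; minimum 1846 mm.

A is a house frame. B is a ladder. The ladder sits inside the house frame, centred. The clearance to the nearest interior wall is 1846 mm.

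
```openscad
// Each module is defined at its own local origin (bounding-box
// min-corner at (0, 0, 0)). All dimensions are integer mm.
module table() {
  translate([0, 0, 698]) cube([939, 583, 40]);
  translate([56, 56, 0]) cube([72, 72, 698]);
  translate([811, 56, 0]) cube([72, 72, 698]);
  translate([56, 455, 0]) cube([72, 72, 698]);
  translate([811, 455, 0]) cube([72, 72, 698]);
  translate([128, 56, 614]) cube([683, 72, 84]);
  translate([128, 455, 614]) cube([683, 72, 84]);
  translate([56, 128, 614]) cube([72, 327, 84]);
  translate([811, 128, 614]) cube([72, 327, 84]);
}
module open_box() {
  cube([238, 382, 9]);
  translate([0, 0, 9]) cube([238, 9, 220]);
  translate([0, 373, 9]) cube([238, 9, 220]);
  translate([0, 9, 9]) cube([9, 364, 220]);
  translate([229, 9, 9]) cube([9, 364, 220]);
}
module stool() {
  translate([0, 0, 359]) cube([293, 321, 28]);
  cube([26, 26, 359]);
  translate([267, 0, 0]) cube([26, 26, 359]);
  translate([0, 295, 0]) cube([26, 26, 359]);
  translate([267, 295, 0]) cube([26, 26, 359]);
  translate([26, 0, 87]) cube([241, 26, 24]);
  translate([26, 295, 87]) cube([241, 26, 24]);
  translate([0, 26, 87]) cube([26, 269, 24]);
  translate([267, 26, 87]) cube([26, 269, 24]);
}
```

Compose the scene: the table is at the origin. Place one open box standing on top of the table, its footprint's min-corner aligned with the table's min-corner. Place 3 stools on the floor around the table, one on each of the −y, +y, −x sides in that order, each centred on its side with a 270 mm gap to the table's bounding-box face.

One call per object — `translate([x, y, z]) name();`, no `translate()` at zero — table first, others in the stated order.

table();
translate([0, 0, 738]) open_box();
translate([323, -591, 0]) stool();
translate([323, 853, 0]) stool();
translate([-563, 131, 0]) stool();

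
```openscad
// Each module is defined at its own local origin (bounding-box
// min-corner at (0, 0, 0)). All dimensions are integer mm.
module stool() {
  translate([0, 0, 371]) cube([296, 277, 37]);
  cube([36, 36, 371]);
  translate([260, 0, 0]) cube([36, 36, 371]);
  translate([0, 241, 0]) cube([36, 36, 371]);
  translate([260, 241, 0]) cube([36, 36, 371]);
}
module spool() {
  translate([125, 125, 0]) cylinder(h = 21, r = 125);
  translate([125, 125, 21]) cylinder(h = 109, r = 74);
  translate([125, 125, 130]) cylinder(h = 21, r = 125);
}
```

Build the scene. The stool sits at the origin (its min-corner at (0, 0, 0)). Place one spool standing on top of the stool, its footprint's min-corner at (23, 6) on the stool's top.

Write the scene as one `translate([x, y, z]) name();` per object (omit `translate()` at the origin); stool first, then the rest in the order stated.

stool();
translate([23, 6, 408]) spool();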